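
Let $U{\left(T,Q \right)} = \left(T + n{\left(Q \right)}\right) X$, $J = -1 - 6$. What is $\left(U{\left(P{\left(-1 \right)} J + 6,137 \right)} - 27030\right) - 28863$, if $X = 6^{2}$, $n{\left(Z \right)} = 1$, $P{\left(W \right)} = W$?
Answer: $-55389$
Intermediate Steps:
$J = -7$ ($J = -1 - 6 = -7$)
$X = 36$
$U{\left(T,Q \right)} = 36 + 36 T$ ($U{\left(T,Q \right)} = \left(T + 1\right) 36 = \left(1 + T\right) 36 = 36 + 36 T$)
$\left(U{\left(P{\left(-1 \right)} J + 6,137 \right)} - 27030\right) - 28863 = \left(\left(36 + 36 \left(\left(-1\right) \left(-7\right) + 6\right)\right) - 27030\right) - 28863 = \left(\left(36 + 36 \left(7 + 6\right)\right) - 27030\right) - 28863 = \left(\left(36 + 36 \cdot 13\right) - 27030\right) - 28863 = \left(\left(36 + 468\right) - 27030\right) - 28863 = \left(504 - 27030\right) - 28863 = -26526 - 28863 = -55389$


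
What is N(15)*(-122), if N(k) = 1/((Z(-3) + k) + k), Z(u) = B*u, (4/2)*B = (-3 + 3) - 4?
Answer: -61/18 ≈ -3.3889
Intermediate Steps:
B = -2 (B = ((-3 + 3) - 4)/2 = (0 - 4)/2 = (1/2)*(-4) = -2)
Z(u) = -2*u
N(k) = 1/(6 + 2*k) (N(k) = 1/((-2*(-3) + k) + k) = 1/((6 + k) + k) = 1/(6 + 2*k))
N(15)*(-122) = (1/(2*(3 + 15)))*(-122) = ((1/2)/18)*(-122) = ((1/2)*(1/18))*(-122) = (1/36)*(-122) = -61/18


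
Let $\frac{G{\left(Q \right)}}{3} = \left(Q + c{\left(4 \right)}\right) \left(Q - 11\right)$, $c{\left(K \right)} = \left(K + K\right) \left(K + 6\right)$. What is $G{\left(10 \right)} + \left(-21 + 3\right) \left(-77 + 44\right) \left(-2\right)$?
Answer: $-1458$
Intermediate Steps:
$c{\left(K \right)} = 2 K \left(6 + K\right)$
$G{\left(Q \right)} = 3 \left(-11 + Q\right) \left(80 + Q\right)$ ($G{\left(Q \right)} = 3 \left(Q + 2 \cdot 4 \left(6 + 4\right)\right) \left(Q - 11\right) = 3 \left(Q + 2 \cdot 4 \cdot 10\right) \left(-11 + Q\right) = 3 \left(Q + 80\right) \left(-11 + Q\right) = 3 \left(80 + Q\right) \left(-11 + Q\right) = 3 \left(-11 + Q\right) \left(80 + Q\right)$)
$G{\left(10 \right)} + \left(-21 + 3\right) \left(-77 + 44\right) \left(-2\right) = \left(-2640 + 3 \cdot 10^{2} + 207 \cdot 10\right) + \left(-21 + 3\right) \left(-77 + 44\right) \left(-2\right) = \left(-2640 + 3 \cdot 100 + 2070\right) + \left(-18\right) \left(-33\right) \left(-2\right) = \left(-2640 + 300 + 2070\right) + 594 \left(-2\right) = -270 - 1188 = -1458$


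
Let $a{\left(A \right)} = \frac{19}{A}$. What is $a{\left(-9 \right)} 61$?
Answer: $- \frac{1159}{9} \approx -128.78$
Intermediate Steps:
$a{\left(-9 \right)} 61 = \frac{19}{-9} \cdot 61 = 19 \left(- \frac{1}{9}\right) 61 = \left(- \frac{19}{9}\right) 61 = - \frac{1159}{9}$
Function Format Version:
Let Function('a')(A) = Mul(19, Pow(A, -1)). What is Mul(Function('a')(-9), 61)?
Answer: Rational(-1159, 9) ≈ -128.78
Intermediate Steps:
Mul(Function('a')(-9), 61) = Mul(Mul(19, Pow(-9, -1)), 61) = Mul(Mul(19, Rational(-1, 9)), 61) = Mul(Rational(-19, 9), 61) = Rational(-1159, 9)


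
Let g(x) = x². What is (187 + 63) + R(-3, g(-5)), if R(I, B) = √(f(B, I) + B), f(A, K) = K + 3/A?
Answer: 250 + √553/5 ≈ 254.70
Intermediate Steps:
R(I, B) = √(B + I + 3/B) (R(I, B) = √((I + 3/B) + B) = √(B + I + 3/B))
(187 + 63) + R(-3, g(-5)) = (187 + 63) + √((-5)² - 3 + 3/((-5)²)) = 250 + √(25 - 3 + 3/25) = 250 + √(553/25) = 250 + √553/5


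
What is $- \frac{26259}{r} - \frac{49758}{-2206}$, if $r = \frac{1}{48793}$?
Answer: $- \frac{1413224666982}{1103} \approx -1.2813 \cdot 10^{9}$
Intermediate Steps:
$r = \frac{1}{48793} \approx 2.0495 \cdot 10^{-5}$
$- \frac{26259}{r} - \frac{49758}{-2206} = - 26259 \frac{1}{\frac{1}{48793}} - \frac{49758}{-2206} = \left(-26259\right) 48793 - - \frac{24879}{1103} = -1281255387 + \frac{24879}{1103} = - \frac{1413224666982}{1103}$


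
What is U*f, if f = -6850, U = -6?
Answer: 41100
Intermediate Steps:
U*f = -6*(-6850) = 41100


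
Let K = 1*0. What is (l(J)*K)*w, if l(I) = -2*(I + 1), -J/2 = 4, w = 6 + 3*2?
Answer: 0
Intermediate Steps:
K = 0
w = 12 (w = 6 + 6 = 12)
J = -8 (J = -2*4 = -8)
l(I) = -2 - 2*I (l(I) = -2*(1 + I) = -2 - 2*I)
(l(J)*K)*w = ((-2 - 2*(-8))*0)*12 = ((-2 + 16)*0)*12 = (14*0)*12 = 0*12 = 0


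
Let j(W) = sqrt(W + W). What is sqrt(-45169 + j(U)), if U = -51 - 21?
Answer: sqrt(-45169 + 12*I) ≈ 0.028 + 212.53*I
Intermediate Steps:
U = -72
j(W) = sqrt(2)*sqrt(W) (j(W) = sqrt(2*W) = sqrt(2)*sqrt(W))
sqrt(-45169 + j(U)) = sqrt(-45169 + sqrt(2)*sqrt(-72)) = sqrt(-45169 + sqrt(2)*(6*I*sqrt(2))) = sqrt(-45169 + 12*I)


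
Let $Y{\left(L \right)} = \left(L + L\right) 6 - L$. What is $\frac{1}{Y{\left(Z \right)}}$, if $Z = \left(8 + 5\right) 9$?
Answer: $\frac{1}{1287} \approx 0.000777$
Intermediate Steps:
$Z = 117$ ($Z = 13 \cdot 9 = 117$)
$Y{\left(L \right)} = 11 L$ ($Y{\left(L \right)} = 2 L 6 - L = 12 L - L = 11 L$)
$\frac{1}{Y{\left(Z \right)}} = \frac{1}{11 \cdot 117} = \frac{1}{1287}$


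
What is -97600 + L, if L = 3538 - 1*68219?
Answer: -162281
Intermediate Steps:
L = -64681 (L = 3538 - 68219 = -64681)
-97600 + L = -97600 - 64681 = -162281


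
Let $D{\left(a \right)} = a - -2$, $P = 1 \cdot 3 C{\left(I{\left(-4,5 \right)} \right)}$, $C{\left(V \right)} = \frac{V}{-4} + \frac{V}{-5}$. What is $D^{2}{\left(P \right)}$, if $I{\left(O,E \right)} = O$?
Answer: $\frac{1369}{25} \approx 54.76$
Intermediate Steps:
$C{\left(V \right)} = - \frac{9 V}{20}$ ($C{\left(V \right)} = V \left(- \frac{1}{4}\right) + V \left(- \frac{1}{5}\right) = - \frac{V}{4} - \frac{V}{5} = - \frac{9 V}{20}$)
$P = \frac{27}{5}$ ($P = 1 \cdot 3 \left(\left(- \frac{9}{20}\right) \left(-4\right)\right) = 3 \cdot \frac{9}{5} = \frac{27}{5} \approx 5.4$)
$D{\left(a \right)} = 2 + a$ ($D{\left(a \right)} = a + 2 = 2 + a$)
$D^{2}{\left(P \right)} = \left(2 + \frac{27}{5}\right)^{2} = \left(\frac{37}{5}\right)^{2} = \frac{1369}{25}$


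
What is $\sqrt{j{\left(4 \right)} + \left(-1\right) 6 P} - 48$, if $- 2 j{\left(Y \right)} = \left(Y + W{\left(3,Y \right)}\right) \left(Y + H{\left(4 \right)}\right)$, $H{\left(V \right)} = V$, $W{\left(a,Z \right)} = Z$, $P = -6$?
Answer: $-46$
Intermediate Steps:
$j{\left(Y \right)} = - Y \left(4 + Y\right)$ ($j{\left(Y \right)} = - \frac{\left(Y + Y\right) \left(Y + 4\right)}{2} = - \frac{2 Y \left(4 + Y\right)}{2} = - Y \left(4 + Y\right)$)
$\sqrt{j{\left(4 \right)} + \left(-1\right) 6 P} - 48 = \sqrt{4 \left(-4 - 4\right) + \left(-1\right) 6 \left(-6\right)} - 48 = \sqrt{4 \left(-4 - 4\right) - -36} - 48 = \sqrt{4 \left(-8\right) + 36} - 48 = \sqrt{-32 + 36} - 48 = \sqrt{4} - 48 = 2 - 48 = -46$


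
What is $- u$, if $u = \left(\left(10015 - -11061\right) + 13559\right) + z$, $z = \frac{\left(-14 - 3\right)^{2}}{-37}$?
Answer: $- \frac{1281206}{37} \approx -34627.0$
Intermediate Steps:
$z = - \frac{289}{37}$ ($z = \left(-17\right)^{2} \left(- \frac{1}{37}\right) = 289 \left(- \frac{1}{37}\right) = - \frac{289}{37} \approx -7.8108$)
$u = \frac{1281206}{37}$ ($u = \left(\left(10015 - -11061\right) + 13559\right) - \frac{289}{37} = \left(\left(10015 + 11061\right) + 13559\right) - \frac{289}{37} = \left(21076 + 13559\right) - \frac{289}{37} = 34635 - \frac{289}{37} = \frac{1281206}{37} \approx 34627.0$)
$- u = \left(-1\right) \frac{1281206}{37} = - \frac{1281206}{37}$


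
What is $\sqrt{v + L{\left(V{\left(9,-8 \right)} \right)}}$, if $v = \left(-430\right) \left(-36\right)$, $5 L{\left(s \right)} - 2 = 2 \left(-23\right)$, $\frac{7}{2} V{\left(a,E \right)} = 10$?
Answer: $\frac{2 \sqrt{96695}}{5} \approx 124.38$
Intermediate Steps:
$V{\left(a,E \right)} = \frac{20}{7}$ ($V{\left(a,E \right)} = \frac{2}{7} \cdot 10 = \frac{20}{7}$)
$L{\left(s \right)} = - \frac{44}{5}$ ($L{\left(s \right)} = \frac{2}{5} + \frac{2 \left(-23\right)}{5} = \frac{2}{5} + \frac{1}{5} \left(-46\right) = \frac{2}{5} - \frac{46}{5} = - \frac{44}{5}$)
$v = 15480$
$\sqrt{v + L{\left(V{\left(9,-8 \right)} \right)}} = \sqrt{15480 - \frac{44}{5}} = \sqrt{\frac{77356}{5}} = \frac{2 \sqrt{96695}}{5}$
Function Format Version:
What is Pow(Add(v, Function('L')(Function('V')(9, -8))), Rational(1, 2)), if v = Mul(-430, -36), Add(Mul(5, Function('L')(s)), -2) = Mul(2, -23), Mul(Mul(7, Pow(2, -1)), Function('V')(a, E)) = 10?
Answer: Mul(Rational(2, 5), Pow(96695, Rational(1, 2))) ≈ 124.38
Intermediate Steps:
Function('V')(a, E) = Rational(20, 7) (Function('V')(a, E) = Mul(Rational(2, 7), 10) = Rational(20, 7))
Function('L')(s) = Rational(-44, 5) (Function('L')(s) = Add(Rational(2, 5), Mul(Rational(1, 5), Mul(2, -23))) = Add(Rational(2, 5), Mul(Rational(1, 5), -46)) = Add(Rational(2, 5), Rational(-46, 5)) = Rational(-44, 5))
v = 15480
Pow(Add(v, Function('L')(Function('V')(9, -8))), Rational(1, 2)) = Pow(Add(15480, Rational(-44, 5)), Rational(1, 2)) = Pow(Rational(77356, 5), Rational(1, 2)) = Mul(Rational(2, 5), Pow(96695, Rational(1, 2)))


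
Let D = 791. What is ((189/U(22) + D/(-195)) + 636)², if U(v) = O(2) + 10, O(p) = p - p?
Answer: 64429161241/152100 ≈ 4.2360e+5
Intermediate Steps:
O(p) = 0
U(v) = 10 (U(v) = 0 + 10 = 10)
((189/U(22) + D/(-195)) + 636)² = ((189/10 + 791/(-195)) + 636)² = ((189*(⅒) + 791*(-1/195)) + 636)² = ((189/10 - 791/195) + 636)² = (5789/390 + 636)² = (253829/390)² = 64429161241/152100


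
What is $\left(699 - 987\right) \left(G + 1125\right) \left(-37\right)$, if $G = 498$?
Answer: $17294688$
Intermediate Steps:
$\left(699 - 987\right) \left(G + 1125\right) \left(-37\right) = \left(699 - 987\right) \left(498 + 1125\right) \left(-37\right) = \left(-288\right) 1623 \left(-37\right) = \left(-467424\right) \left(-37\right) = 17294688$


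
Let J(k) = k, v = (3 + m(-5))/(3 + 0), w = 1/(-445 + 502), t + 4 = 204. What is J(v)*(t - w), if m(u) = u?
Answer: -22798/171 ≈ -133.32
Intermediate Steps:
t = 200 (t = -4 + 204 = 200)
w = 1/57 ≈ 0.017544
v = -⅔ (v = (3 - 5)/(3 + 0) = -2/3 = -2*⅓ = -⅔ ≈ -0.66667)
J(v)*(t - w) = -2*(200 - 1*1/57)/3 = -2*(200 - 1/57)/3 = -⅔*11399/57 = -22798/171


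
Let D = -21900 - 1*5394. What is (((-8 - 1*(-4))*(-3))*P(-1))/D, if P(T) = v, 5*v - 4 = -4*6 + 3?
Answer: 34/22745 ≈ 0.0014948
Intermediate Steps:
v = -17/5 (v = 4/5 + (-4*6 + 3)/5 = 4/5 + (-24 + 3)/5 = 4/5 + (1/5)*(-21) = 4/5 - 21/5 = -17/5 ≈ -3.4000)
P(T) = -17/5
D = -27294 (D = -21900 - 5394 = -27294)
(((-8 - 1*(-4))*(-3))*P(-1))/D = (((-8 - 1*(-4))*(-3))*(-17/5))/(-27294) = (((-8 + 4)*(-3))*(-17/5))*(-1/27294) = (-4*(-3)*(-17/5))*(-1/27294) = (12*(-17/5))*(-1/27294) = -204/5*(-1/27294) = 34/22745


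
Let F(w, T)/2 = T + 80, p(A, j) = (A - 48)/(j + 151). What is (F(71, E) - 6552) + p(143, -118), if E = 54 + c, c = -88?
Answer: -213085/33 ≈ -6457.1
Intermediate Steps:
p(A, j) = (-48 + A)/(151 + j)
E = -34 (E = 54 - 88 = -34)
F(w, T) = 160 + 2*T (F(w, T) = 2*(T + 80) = 2*(80 + T) = 160 + 2*T)
(F(71, E) - 6552) + p(143, -118) = ((160 + 2*(-34)) - 6552) + (-48 + 143)/(151 - 118) = ((160 - 68) - 6552) + 95/33 = (92 - 6552) + (1/33)*95 = -6460 + 95/33 = -213085/33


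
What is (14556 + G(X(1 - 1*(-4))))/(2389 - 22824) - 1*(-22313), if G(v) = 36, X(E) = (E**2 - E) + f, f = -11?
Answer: 455951563/20435 ≈ 22312.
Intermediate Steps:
X(E) = -11 + E**2 - E (X(E) = (E**2 - E) - 11 = -11 + E**2 - E)
(14556 + G(X(1 - 1*(-4))))/(2389 - 22824) - 1*(-22313) = (14556 + 36)/(2389 - 22824) - 1*(-22313) = 14592/(-20435) + 22313 = 14592*(-1/20435) + 22313 = -14592/20435 + 22313 = 455951563/20435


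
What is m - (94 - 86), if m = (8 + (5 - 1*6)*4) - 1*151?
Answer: -155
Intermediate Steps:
m = -147 (m = (8 + (5 - 6)*4) - 151 = (8 - 1*4) - 151 = (8 - 4) - 151 = 4 - 151 = -147)
m - (94 - 86) = -147 - (94 - 86) = -147 - 1*8 = -147 - 8 = -155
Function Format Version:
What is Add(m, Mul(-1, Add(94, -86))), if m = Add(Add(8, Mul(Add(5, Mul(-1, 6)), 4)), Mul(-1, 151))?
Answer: -155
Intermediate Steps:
m = -147 (m = Add(Add(8, Mul(Add(5, -6), 4)), -151) = Add(Add(8, Mul(-1, 4)), -151) = Add(Add(8, -4), -151) = Add(4, -151) = -147)
Add(m, Mul(-1, Add(94, -86))) = Add(-147, Mul(-1, Add(94, -86))) = Add(-147, Mul(-1, 8)) = Add(-147, -8) = -155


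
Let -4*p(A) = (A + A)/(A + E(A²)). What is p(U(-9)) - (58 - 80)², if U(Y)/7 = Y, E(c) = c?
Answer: -60015/124 ≈ -483.99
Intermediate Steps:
U(Y) = 7*Y
p(A) = -A/(2*(A + A²)) (p(A) = -(A + A)/(4*(A + A²)) = -2*A/(4*(A + A²)) = -A/(2*(A + A²)))
p(U(-9)) - (58 - 80)² = -1/(2 + 2*(7*(-9))) - (58 - 80)² = -1/(2 + 2*(-63)) - 1*(-22)² = -1/(2 - 126) - 1*484 = -1/(-124) - 484 = -1*(-1/124) - 484 = 1/124 - 484 = -60015/124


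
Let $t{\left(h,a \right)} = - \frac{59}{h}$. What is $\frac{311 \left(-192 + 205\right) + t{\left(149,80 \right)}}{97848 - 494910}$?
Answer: $- \frac{301174}{29581119} \approx -0.010181$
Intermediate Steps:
$\frac{311 \left(-192 + 205\right) + t{\left(149,80 \right)}}{97848 - 494910} = \frac{311 \left(-192 + 205\right) - \frac{59}{149}}{97848 - 494910} = \frac{311 \cdot 13 - \frac{59}{149}}{-397062} = \left(4043 - \frac{59}{149}\right) \left(- \frac{1}{397062}\right) = \frac{602348}{149} \left(- \frac{1}{397062}\right) = - \frac{301174}{29581119}$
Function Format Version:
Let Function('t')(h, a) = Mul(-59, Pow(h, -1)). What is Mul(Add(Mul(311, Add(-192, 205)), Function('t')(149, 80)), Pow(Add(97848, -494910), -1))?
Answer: Rational(-301174, 29581119) ≈ -0.010181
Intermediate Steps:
Mul(Add(Mul(311, Add(-192, 205)), Function('t')(149, 80)), Pow(Add(97848, -494910), -1)) = Mul(Add(Mul(311, Add(-192, 205)), Mul(-59, Pow(149, -1))), Pow(Add(97848, -494910), -1)) = Mul(Add(Mul(311, 13), Mul(-59, Rational(1, 149))), Pow(-397062, -1)) = Mul(Add(4043, Rational(-59, 149)), Rational(-1, 397062)) = Mul(Rational(602348, 149), Rational(-1, 397062)) = Rational(-301174, 29581119)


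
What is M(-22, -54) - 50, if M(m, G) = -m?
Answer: -28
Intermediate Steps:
M(-22, -54) - 50 = -1*(-22) - 50 = 22 - 50 = -28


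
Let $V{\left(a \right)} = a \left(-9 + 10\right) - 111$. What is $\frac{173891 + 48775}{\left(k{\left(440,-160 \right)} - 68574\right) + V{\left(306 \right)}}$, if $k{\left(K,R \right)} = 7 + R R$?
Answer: $- \frac{177}{34} \approx -5.2059$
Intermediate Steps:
$k{\left(K,R \right)} = 7 + R^{2}$
$V{\left(a \right)} = -111 + a$ ($V{\left(a \right)} = a 1 - 111 = a - 111 = -111 + a$)
$\frac{173891 + 48775}{\left(k{\left(440,-160 \right)} - 68574\right) + V{\left(306 \right)}} = \frac{173891 + 48775}{\left(\left(7 + \left(-160\right)^{2}\right) - 68574\right) + \left(-111 + 306\right)} = \frac{222666}{\left(\left(7 + 25600\right) - 68574\right) + 195} = \frac{222666}{\left(25607 - 68574\right) + 195} = \frac{222666}{-42967 + 195} = \frac{222666}{-42772} = 222666 \left(- \frac{1}{42772}\right) = - \frac{177}{34}$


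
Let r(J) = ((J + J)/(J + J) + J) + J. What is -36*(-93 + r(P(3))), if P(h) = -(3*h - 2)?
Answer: 3816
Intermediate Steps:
P(h) = 2 - 3*h (P(h) = -(-2 + 3*h) = 2 - 3*h)
r(J) = 1 + 2*J (r(J) = ((2*J)/((2*J)) + J) + J = ((2*J)*(1/(2*J)) + J) + J = (1 + J) + J = 1 + 2*J)
-36*(-93 + r(P(3))) = -36*(-93 + (1 + 2*(2 - 3*3))) = -36*(-93 + (1 + 2*(2 - 9))) = -36*(-93 + (1 + 2*(-7))) = -36*(-93 + (1 - 14)) = -36*(-93 - 13) = -36*(-106) = 3816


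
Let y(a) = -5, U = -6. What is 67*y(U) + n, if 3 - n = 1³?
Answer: -333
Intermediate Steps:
n = 2 (n = 3 - 1*1³ = 3 - 1*1 = 3 - 1 = 2)
67*y(U) + n = 67*(-5) + 2 = -335 + 2 = -333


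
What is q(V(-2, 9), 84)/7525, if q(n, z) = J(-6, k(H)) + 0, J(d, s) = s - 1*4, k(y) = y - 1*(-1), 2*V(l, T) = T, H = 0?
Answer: -3/7525 ≈ -0.00039867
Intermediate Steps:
V(l, T) = T/2
k(y) = 1 + y (k(y) = y + 1 = 1 + y)
J(d, s) = -4 + s (J(d, s) = s - 4 = -4 + s)
q(n, z) = -3 (q(n, z) = (-4 + (1 + 0)) + 0 = (-4 + 1) + 0 = -3 + 0 = -3)
q(V(-2, 9), 84)/7525 = -3/7525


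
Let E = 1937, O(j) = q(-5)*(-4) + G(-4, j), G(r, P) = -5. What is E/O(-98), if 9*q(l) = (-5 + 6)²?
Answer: -17433/49 ≈ -355.78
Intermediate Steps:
q(l) = ⅑ (q(l) = (-5 + 6)²/9 = (⅑)*1² = (⅑)*1 = ⅑)
O(j) = -49/9 (O(j) = (⅑)*(-4) - 5 = -4/9 - 5 = -49/9)
E/O(-98) = 1937/(-49/9) = 1937*(-9/49) = -17433/49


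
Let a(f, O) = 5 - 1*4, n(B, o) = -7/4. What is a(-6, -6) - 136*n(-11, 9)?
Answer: 239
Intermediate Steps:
n(B, o) = -7/4 (n(B, o) = -7*¼ = -7/4)
a(f, O) = 1 (a(f, O) = 5 - 4 = 1)
a(-6, -6) - 136*n(-11, 9) = 1 - 136*(-7/4) = 1 + 238 = 239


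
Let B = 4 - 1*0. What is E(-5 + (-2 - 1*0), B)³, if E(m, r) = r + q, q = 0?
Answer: 64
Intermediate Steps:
B = 4 (B = 4 + 0 = 4)
E(m, r) = r (E(m, r) = r + 0 = r)
E(-5 + (-2 - 1*0), B)³ = 4³ = 64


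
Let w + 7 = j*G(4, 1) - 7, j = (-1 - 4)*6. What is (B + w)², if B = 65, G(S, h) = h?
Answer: 441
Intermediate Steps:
j = -30 (j = -5*6 = -30)
w = -44 (w = -7 + (-30*1 - 7) = -7 + (-30 - 7) = -7 - 37 = -44)
(B + w)² = (65 - 44)² = 21² = 441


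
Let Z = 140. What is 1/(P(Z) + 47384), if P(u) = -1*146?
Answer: 1/47238 ≈ 2.1169e-5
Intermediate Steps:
P(u) = -146
1/(P(Z) + 47384) = 1/(-146 + 47384) = 1/47238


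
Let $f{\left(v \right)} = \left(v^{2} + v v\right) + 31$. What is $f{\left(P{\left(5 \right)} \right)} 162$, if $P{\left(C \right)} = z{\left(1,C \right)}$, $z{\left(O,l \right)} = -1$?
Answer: $5346$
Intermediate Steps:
$P{\left(C \right)} = -1$
$f{\left(v \right)} = 31 + 2 v^{2}$ ($f{\left(v \right)} = \left(v^{2} + v^{2}\right) + 31 = 2 v^{2} + 31 = 31 + 2 v^{2}$)
$f{\left(P{\left(5 \right)} \right)} 162 = \left(31 + 2 \left(-1\right)^{2}\right) 162 = \left(31 + 2 \cdot 1\right) 162 = \left(31 + 2\right) 162 = 33 \cdot 162 = 5346$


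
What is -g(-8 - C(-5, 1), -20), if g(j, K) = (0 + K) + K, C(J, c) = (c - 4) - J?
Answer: 40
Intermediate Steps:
C(J, c) = -4 + c - J (C(J, c) = (-4 + c) - J = -4 + c - J)
g(j, K) = 2*K (g(j, K) = K + K = 2*K)
-g(-8 - C(-5, 1), -20) = -2*(-20) = -1*(-40) = 40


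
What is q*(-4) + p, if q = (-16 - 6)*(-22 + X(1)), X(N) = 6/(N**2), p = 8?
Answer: -1400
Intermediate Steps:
X(N) = 6/N**2
q = 352 (q = (-16 - 6)*(-22 + 6/1**2) = -22*(-22 + 6*1) = -22*(-22 + 6) = -22*(-16) = 352)
q*(-4) + p = 352*(-4) + 8 = -1408 + 8 = -1400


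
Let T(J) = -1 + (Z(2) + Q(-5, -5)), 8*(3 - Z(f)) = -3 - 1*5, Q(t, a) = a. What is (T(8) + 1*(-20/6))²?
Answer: 256/9 ≈ 28.444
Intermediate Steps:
Z(f) = 4 (Z(f) = 3 - (-3 - 1*5)/8 = 3 - (-3 - 5)/8 = 3 - ⅛*(-8) = 3 + 1 = 4)
T(J) = -2 (T(J) = -1 + (4 - 5) = -1 - 1 = -2)
(T(8) + 1*(-20/6))² = (-2 + 1*(-20/6))² = (-2 + 1*(-20*⅙))² = (-2 + 1*(-10/3))² = (-2 - 10/3)² = (-16/3)² = 256/9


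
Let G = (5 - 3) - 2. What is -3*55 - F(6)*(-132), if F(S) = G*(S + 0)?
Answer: -165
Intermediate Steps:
G = 0 (G = 2 - 2 = 0)
F(S) = 0 (F(S) = 0*(S + 0) = 0*S = 0)
-3*55 - F(6)*(-132) = -3*55 - 0*(-132) = -165 - 1*0 = -165 + 0 = -165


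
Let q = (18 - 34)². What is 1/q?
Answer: 1/256 ≈ 0.0039063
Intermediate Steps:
q = 256 (q = (-16)² = 256)
1/q = 1/256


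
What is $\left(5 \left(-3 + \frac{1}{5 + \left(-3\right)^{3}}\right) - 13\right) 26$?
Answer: $- \frac{8073}{11} \approx -733.91$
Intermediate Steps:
$\left(5 \left(-3 + \frac{1}{5 + \left(-3\right)^{3}}\right) - 13\right) 26 = \left(5 \left(-3 + \frac{1}{5 - 27}\right) - 13\right) 26 = \left(5 \left(-3 + \frac{1}{-22}\right) - 13\right) 26 = \left(5 \left(-3 - \frac{1}{22}\right) - 13\right) 26 = \left(5 \left(- \frac{67}{22}\right) - 13\right) 26 = \left(- \frac{335}{22} - 13\right) 26 = \left(- \frac{621}{22}\right) 26 = - \frac{8073}{11}$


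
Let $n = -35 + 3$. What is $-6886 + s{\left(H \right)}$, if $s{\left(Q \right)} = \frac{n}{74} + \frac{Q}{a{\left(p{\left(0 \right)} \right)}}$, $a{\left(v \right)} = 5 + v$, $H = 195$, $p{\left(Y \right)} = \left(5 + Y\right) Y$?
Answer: $- \frac{253355}{37} \approx -6847.4$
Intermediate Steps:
$p{\left(Y \right)} = Y \left(5 + Y\right)$
$n = -32$
$s{\left(Q \right)} = - \frac{16}{37} + \frac{Q}{5}$ ($s{\left(Q \right)} = - \frac{32}{74} + \frac{Q}{5 + 0 \left(5 + 0\right)} = \left(-32\right) \frac{1}{74} + \frac{Q}{5 + 0 \cdot 5} = - \frac{16}{37} + \frac{Q}{5 + 0} = - \frac{16}{37} + \frac{Q}{5}$)
$-6886 + s{\left(H \right)} = -6886 + \left(- \frac{16}{37} + \frac{1}{5} \cdot 195\right) = -6886 + \left(- \frac{16}{37} + 39\right) = -6886 + \frac{1427}{37} = - \frac{253355}{37}$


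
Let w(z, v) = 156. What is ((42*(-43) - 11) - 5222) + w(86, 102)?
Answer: -6883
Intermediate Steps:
((42*(-43) - 11) - 5222) + w(86, 102) = ((42*(-43) - 11) - 5222) + 156 = ((-1806 - 11) - 5222) + 156 = (-1817 - 5222) + 156 = -7039 + 156 = -6883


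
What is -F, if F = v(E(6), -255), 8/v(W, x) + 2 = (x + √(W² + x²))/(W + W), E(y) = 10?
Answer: 472/219 + 8*√2605/219 ≈ 4.0197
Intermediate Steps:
v(W, x) = 8/(-2 + (x + √(W² + x²))/(2*W)) (v(W, x) = 8/(-2 + (x + √(W² + x²))/(W + W)) = 8/(-2 + (x + √(W² + x²))/((2*W))) = 8/(-2 + (x + √(W² + x²))*(1/(2*W))) = 8/(-2 + (x + √(W² + x²))/(2*W)))
F = 160/(-295 + 5*√2605) (F = 16*10/(-255 + √(10² + (-255)²) - 4*10) = 16*10/(-255 + √(100 + 65025) - 40) = 16*10/(-255 + √65125 - 40) = 16*10/(-255 + 5*√2605 - 40) = 16*10/(-295 + 5*√2605) = 160/(-295 + 5*√2605) ≈ -4.0197)
-F = -(-472/219 - 8*√2605/219) = 472/219 + 8*√2605/219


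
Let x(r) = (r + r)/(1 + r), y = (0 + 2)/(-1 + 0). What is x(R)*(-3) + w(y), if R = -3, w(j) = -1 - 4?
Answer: -14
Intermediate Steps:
y = -2 (y = 2/(-1) = 2*(-1) = -2)
w(j) = -5
x(r) = 2*r/(1 + r) (x(r) = (2*r)/(1 + r) = 2*r/(1 + r))
x(R)*(-3) + w(y) = (2*(-3)/(1 - 3))*(-3) - 5 = (2*(-3)/(-2))*(-3) - 5 = (2*(-3)*(-½))*(-3) - 5 = 3*(-3) - 5 = -9 - 5 = -14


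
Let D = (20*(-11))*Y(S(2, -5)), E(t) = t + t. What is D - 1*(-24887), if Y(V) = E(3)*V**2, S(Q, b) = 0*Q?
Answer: 24887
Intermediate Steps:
S(Q, b) = 0
E(t) = 2*t
Y(V) = 6*V**2 (Y(V) = (2*3)*V**2 = 6*V**2)
D = 0 (D = (20*(-11))*(6*0**2) = -1320*0 = -220*0 = 0)
D - 1*(-24887) = 0 - 1*(-24887) = 0 + 24887 = 24887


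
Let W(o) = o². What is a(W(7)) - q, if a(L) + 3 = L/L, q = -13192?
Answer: 13190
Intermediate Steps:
a(L) = -2 (a(L) = -3 + L/L = -3 + 1 = -2)
a(W(7)) - q = -2 - 1*(-13192) = -2 + 13192 = 13190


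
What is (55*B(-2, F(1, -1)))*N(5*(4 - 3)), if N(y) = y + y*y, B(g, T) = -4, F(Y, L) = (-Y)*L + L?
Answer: -6600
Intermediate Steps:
F(Y, L) = L - L*Y (F(Y, L) = -L*Y + L = L - L*Y)
N(y) = y + y²
(55*B(-2, F(1, -1)))*N(5*(4 - 3)) = (55*(-4))*((5*(4 - 3))*(1 + 5*(4 - 3))) = -220*5*1*(1 + 5*1) = -1100*(1 + 5) = -1100*6 = -220*30 = -6600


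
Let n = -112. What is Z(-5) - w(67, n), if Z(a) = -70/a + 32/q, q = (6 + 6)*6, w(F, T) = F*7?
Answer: -4091/9 ≈ -454.56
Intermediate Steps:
w(F, T) = 7*F
q = 72 (q = 12*6 = 72)
Z(a) = 4/9 - 70/a (Z(a) = -70/a + 32/72 = -70/a + 32*(1/72) = -70/a + 4/9 = 4/9 - 70/a)
Z(-5) - w(67, n) = (4/9 - 70/(-5)) - 7*67 = (4/9 - 70*(-⅕)) - 1*469 = (4/9 + 14) - 469 = 130/9 - 469 = -4091/9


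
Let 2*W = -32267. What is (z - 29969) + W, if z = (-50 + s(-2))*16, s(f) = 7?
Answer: -93581/2 ≈ -46791.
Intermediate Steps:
W = -32267/2 (W = (½)*(-32267) = -32267/2 ≈ -16134.)
z = -688 (z = (-50 + 7)*16 = -43*16 = -688)
(z - 29969) + W = (-688 - 29969) - 32267/2 = -30657 - 32267/2 = -93581/2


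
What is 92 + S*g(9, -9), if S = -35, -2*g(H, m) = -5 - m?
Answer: 162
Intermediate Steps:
g(H, m) = 5/2 + m/2 (g(H, m) = -(-5 - m)/2 = 5/2 + m/2)
92 + S*g(9, -9) = 92 - 35*(5/2 + (½)*(-9)) = 92 - 35*(5/2 - 9/2) = 92 - 35*(-2) = 92 + 70 = 162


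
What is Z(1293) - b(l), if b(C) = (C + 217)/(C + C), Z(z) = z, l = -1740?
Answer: 4498117/3480 ≈ 1292.6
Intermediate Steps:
b(C) = (217 + C)/(2*C) (b(C) = (217 + C)/((2*C)) = (217 + C)*(1/(2*C)) = (217 + C)/(2*C))
Z(1293) - b(l) = 1293 - (217 - 1740)/(2*(-1740)) = 1293 - (-1)*(-1523)/(2*1740) = 1293 - 1*1523/3480 = 1293 - 1523/3480 = 4498117/3480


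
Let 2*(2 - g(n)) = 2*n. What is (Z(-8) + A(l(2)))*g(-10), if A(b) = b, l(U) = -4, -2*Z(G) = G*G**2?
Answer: 3024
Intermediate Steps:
Z(G) = -G**3/2 (Z(G) = -G*G**2/2 = -G**3/2)
g(n) = 2 - n
(Z(-8) + A(l(2)))*g(-10) = (-1/2*(-8)**3 - 4)*(2 - 1*(-10)) = (-1/2*(-512) - 4)*(2 + 10) = (256 - 4)*12 = 252*12 = 3024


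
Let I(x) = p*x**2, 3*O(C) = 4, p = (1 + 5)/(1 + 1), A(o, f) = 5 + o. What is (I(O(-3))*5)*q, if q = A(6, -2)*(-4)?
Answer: -3520/3 ≈ -1173.3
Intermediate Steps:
p = 3 (p = 6/2 = 6*(1/2) = 3)
O(C) = 4/3 (O(C) = (1/3)*4 = 4/3)
I(x) = 3*x**2
q = -44 (q = (5 + 6)*(-4) = 11*(-4) = -44)
(I(O(-3))*5)*q = ((3*(4/3)**2)*5)*(-44) = ((3*(16/9))*5)*(-44) = ((16/3)*5)*(-44) = (80/3)*(-44) = -3520/3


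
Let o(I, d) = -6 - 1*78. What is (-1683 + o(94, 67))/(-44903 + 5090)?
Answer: 589/13271 ≈ 0.044383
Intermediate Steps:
o(I, d) = -84 (o(I, d) = -6 - 78 = -84)
(-1683 + o(94, 67))/(-44903 + 5090) = (-1683 - 84)/(-44903 + 5090) = -1767/(-39813) = -1767*(-1/39813) = 589/13271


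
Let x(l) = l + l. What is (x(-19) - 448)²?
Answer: 236196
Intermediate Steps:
x(l) = 2*l
(x(-19) - 448)² = (2*(-19) - 448)² = (-38 - 448)² = (-486)² = 236196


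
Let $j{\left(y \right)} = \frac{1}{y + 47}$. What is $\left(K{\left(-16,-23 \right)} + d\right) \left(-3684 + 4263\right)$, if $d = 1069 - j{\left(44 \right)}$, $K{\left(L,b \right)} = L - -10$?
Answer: $\frac{56007828}{91} \approx 6.1547 \cdot 10^{5}$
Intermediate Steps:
$j{\left(y \right)} = \frac{1}{47 + y}$
$K{\left(L,b \right)} = 10 + L$ ($K{\left(L,b \right)} = L + 10 = 10 + L$)
$d = \frac{97278}{91}$ ($d = 1069 - \frac{1}{47 + 44} = 1069 - \frac{1}{91} = \frac{97278}{91} \approx 1069.0$)
$\left(K{\left(-16,-23 \right)} + d\right) \left(-3684 + 4263\right) = \left(\left(10 - 16\right) + \frac{97278}{91}\right) \left(-3684 + 4263\right) = \left(-6 + \frac{97278}{91}\right) 579 = \frac{96732}{91} \cdot 579 = \frac{56007828}{91}$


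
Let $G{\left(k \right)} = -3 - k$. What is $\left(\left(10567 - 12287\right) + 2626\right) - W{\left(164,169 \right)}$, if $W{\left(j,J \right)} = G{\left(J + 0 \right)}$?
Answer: $1078$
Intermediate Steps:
$W{\left(j,J \right)} = -3 - J$ ($W{\left(j,J \right)} = -3 - \left(J + 0\right) = -3 - J$)
$\left(\left(10567 - 12287\right) + 2626\right) - W{\left(164,169 \right)} = \left(\left(10567 - 12287\right) + 2626\right) - \left(-3 - 169\right) = \left(-1720 + 2626\right) - \left(-3 - 169\right) = 906 - -172 = 906 + 172 = 1078$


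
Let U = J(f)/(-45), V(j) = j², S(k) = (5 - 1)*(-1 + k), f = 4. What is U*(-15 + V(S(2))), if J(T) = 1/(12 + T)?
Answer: -1/720 ≈ -0.0013889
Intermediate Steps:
S(k) = -4 + 4*k (S(k) = 4*(-1 + k) = -4 + 4*k)
U = -1/720 (U = 1/((12 + 4)*(-45)) = -1/45/16 = (1/16)*(-1/45) = -1/720 ≈ -0.0013889)
U*(-15 + V(S(2))) = -(-15 + (-4 + 4*2)²)/720 = -(-15 + (-4 + 8)²)/720 = -(-15 + 4²)/720 = -(-15 + 16)/720 = -1/720*1 = -1/720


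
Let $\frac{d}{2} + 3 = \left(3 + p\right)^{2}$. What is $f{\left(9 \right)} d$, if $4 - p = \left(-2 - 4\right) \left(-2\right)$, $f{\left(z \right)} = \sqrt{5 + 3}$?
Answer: $88 \sqrt{2} \approx 124.45$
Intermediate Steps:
$f{\left(z \right)} = 2 \sqrt{2}$ ($f{\left(z \right)} = \sqrt{8} = 2 \sqrt{2}$)
$p = -8$ ($p = 4 - \left(-2 - 4\right) \left(-2\right) = 4 - \left(-6\right) \left(-2\right) = 4 - 12 = -8$)
$d = 44$ ($d = -6 + 2 \left(3 - 8\right)^{2} = -6 + 2 \left(-5\right)^{2} = -6 + 2 \cdot 25 = -6 + 50 = 44$)
$f{\left(9 \right)} d = 2 \sqrt{2} \cdot 44 = 88 \sqrt{2}$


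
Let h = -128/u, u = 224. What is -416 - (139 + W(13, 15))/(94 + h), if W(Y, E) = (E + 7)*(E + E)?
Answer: -277657/654 ≈ -424.55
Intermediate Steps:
W(Y, E) = 2*E*(7 + E) (W(Y, E) = (7 + E)*(2*E) = 2*E*(7 + E))
h = -4/7 (h = -128/224 = -128*1/224 = -4/7 ≈ -0.57143)
-416 - (139 + W(13, 15))/(94 + h) = -416 - (139 + 2*15*(7 + 15))/(94 - 4/7) = -416 - (139 + 2*15*22)/654/7 = -416 - (139 + 660)*7/654 = -416 - 799*7/654 = -416 - 1*5593/654 = -416 - 5593/654 = -277657/654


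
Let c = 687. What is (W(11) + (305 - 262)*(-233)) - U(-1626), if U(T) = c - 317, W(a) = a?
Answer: -10378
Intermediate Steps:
U(T) = 370 (U(T) = 687 - 317 = 370)
(W(11) + (305 - 262)*(-233)) - U(-1626) = (11 + (305 - 262)*(-233)) - 1*370 = (11 + 43*(-233)) - 370 = (11 - 10019) - 370 = -10008 - 370 = -10378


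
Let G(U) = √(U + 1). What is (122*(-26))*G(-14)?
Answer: -3172*I*√13 ≈ -11437.0*I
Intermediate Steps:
G(U) = √(1 + U)
(122*(-26))*G(-14) = (122*(-26))*√(1 - 14) = -3172*I*√13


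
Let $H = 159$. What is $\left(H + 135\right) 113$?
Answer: $33222$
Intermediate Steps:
$\left(H + 135\right) 113 = \left(159 + 135\right) 113 = 294 \cdot 113 = 33222$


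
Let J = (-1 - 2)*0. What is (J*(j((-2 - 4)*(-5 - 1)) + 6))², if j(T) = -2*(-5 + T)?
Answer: 0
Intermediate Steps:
J = 0 (J = -3*0 = 0)
j(T) = 10 - 2*T
(J*(j((-2 - 4)*(-5 - 1)) + 6))² = (0*((10 - 2*(-2 - 4)*(-5 - 1)) + 6))² = (0*((10 - (-12)*(-6)) + 6))² = (0*((10 - 2*36) + 6))² = (0*((10 - 72) + 6))² = (0*(-62 + 6))² = (0*(-56))² = 0² = 0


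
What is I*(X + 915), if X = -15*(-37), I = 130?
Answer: 191100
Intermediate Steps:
X = 555
I*(X + 915) = 130*(555 + 915) = 130*1470 = 191100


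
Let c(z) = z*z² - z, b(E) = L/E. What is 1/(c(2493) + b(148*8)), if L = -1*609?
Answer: 1184/18345031761567 ≈ 6.4541e-11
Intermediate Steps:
L = -609
b(E) = -609/E
c(z) = z³ - z
1/(c(2493) + b(148*8)) = 1/((2493³ - 1*2493) - 609/(148*8)) = 1/((15494117157 - 2493) - 609/1184) = 1/(15494114664 - 609*1/1184) = 1/(15494114664 - 609/1184) = 1/(18345031761567/1184) = 1184/18345031761567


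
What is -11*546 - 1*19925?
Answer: -25931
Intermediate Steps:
-11*546 - 1*19925 = -6006 - 19925 = -25931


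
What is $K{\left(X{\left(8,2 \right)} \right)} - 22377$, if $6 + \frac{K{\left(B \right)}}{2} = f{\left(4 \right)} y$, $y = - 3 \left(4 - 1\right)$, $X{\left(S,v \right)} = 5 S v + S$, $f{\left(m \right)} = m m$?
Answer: $-22677$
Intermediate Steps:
$f{\left(m \right)} = m^{2}$
$X{\left(S,v \right)} = S + 5 S v$ ($X{\left(S,v \right)} = 5 S v + S = S + 5 S v$)
$y = -9$ ($y = \left(-3\right) 3 = -9$)
$K{\left(B \right)} = -300$ ($K{\left(B \right)} = -12 + 2 \cdot 4^{2} \left(-9\right) = -12 + 2 \cdot 16 \left(-9\right) = -12 + 2 \left(-144\right) = -12 - 288 = -300$)
$K{\left(X{\left(8,2 \right)} \right)} - 22377 = -300 - 22377 = -22677$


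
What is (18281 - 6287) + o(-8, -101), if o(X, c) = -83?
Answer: 11911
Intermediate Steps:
(18281 - 6287) + o(-8, -101) = (18281 - 6287) - 83 = 11994 - 83 = 11911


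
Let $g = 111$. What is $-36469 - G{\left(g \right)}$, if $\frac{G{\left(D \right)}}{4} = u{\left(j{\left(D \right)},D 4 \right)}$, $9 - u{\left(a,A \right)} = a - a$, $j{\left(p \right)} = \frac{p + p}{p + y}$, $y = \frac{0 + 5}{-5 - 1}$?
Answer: $-36505$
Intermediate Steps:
$y = - \frac{5}{6}$ ($y = \frac{5}{-6} = 5 \left(- \frac{1}{6}\right) = - \frac{5}{6} \approx -0.83333$)
$j{\left(p \right)} = \frac{2 p}{- \frac{5}{6} + p}$ ($j{\left(p \right)} = \frac{p + p}{p - \frac{5}{6}} = \frac{2 p}{- \frac{5}{6} + p}$)
$u{\left(a,A \right)} = 9$ ($u{\left(a,A \right)} = 9 - \left(a - a\right) = 9 - 0 = 9 + 0 = 9$)
$G{\left(D \right)} = 36$ ($G{\left(D \right)} = 4 \cdot 9 = 36$)
$-36469 - G{\left(g \right)} = -36469 - 36 = -36505$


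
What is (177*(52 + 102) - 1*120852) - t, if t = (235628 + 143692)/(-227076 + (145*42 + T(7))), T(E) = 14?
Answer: -5170318512/55243 ≈ -93592.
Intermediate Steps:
t = -94830/55243 (t = (235628 + 143692)/(-227076 + (145*42 + 14)) = 379320/(-227076 + (6090 + 14)) = 379320/(-227076 + 6104) = 379320/(-220972) = 379320*(-1/220972) = -94830/55243 ≈ -1.7166)
(177*(52 + 102) - 1*120852) - t = (177*(52 + 102) - 1*120852) - 1*(-94830/55243) = (177*154 - 120852) + 94830/55243 = (27258 - 120852) + 94830/55243 = -93594 + 94830/55243 = -5170318512/55243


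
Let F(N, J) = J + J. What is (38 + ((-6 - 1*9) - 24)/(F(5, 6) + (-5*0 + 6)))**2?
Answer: 46225/36 ≈ 1284.0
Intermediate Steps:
F(N, J) = 2*J
(38 + ((-6 - 1*9) - 24)/(F(5, 6) + (-5*0 + 6)))**2 = (38 + ((-6 - 1*9) - 24)/(2*6 + (-5*0 + 6)))**2 = (38 + ((-6 - 9) - 24)/(12 + (0 + 6)))**2 = (38 + (-15 - 24)/(12 + 6))**2 = (38 - 39/18)**2 = (38 - 39*1/18)**2 = (38 - 13/6)**2 = (215/6)**2 = 46225/36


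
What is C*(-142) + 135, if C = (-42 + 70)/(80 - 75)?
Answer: -3301/5 ≈ -660.20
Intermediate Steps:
C = 28/5 ≈ 5.6000
C*(-142) + 135 = (28/5)*(-142) + 135 = -3976/5 + 135 = -3301/5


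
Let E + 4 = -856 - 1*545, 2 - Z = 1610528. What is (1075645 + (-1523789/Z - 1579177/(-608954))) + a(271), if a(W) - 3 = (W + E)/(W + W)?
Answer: 71471399432372923483/66444880924221 ≈ 1.0757e+6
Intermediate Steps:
Z = -1610526 (Z = 2 - 1*1610528 = 2 - 1610528 = -1610526)
E = -1405 (E = -4 + (-856 - 1*545) = -4 + (-856 - 545) = -4 - 1401 = -1405)
a(W) = 3 + (-1405 + W)/(2*W) (a(W) = 3 + (W - 1405)/(W + W) = 3 + (-1405 + W)/((2*W)) = 3 + (-1405 + W)*(1/(2*W)) = 3 + (-1405 + W)/(2*W))
(1075645 + (-1523789/Z - 1579177/(-608954))) + a(271) = (1075645 + (-1523789/(-1610526) - 1579177/(-608954))) + (1/2)*(-1405 + 7*271)/271 = (1075645 + (-1523789*(-1/1610526) - 1579177*(-1/608954))) + (1/2)*(1/271)*(-1405 + 1897) = (1075645 + (1523789/1610526 + 1579177/608954)) + (1/2)*(1/271)*492 = (1075645 + 867805755952/245184062451) + 246/271 = 263731878660861847/245184062451 + 246/271 = 71471399432372923483/66444880924221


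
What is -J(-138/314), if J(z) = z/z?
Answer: -1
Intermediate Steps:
J(z) = 1
-J(-138/314) = -1*1 = -1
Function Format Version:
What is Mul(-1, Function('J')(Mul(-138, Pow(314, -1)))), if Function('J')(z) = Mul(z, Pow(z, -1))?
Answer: -1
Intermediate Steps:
Function('J')(z) = 1
Mul(-1, Function('J')(Mul(-138, Pow(314, -1)))) = Mul(-1, 1) = -1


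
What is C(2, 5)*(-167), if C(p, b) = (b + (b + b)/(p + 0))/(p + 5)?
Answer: -1670/7 ≈ -238.57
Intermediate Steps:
C(p, b) = (b + 2*b/p)/(5 + p) (C(p, b) = (b + (2*b)/p)/(5 + p) = (b + 2*b/p)/(5 + p))
C(2, 5)*(-167) = (5*(2 + 2)/(2*(5 + 2)))*(-167) = (5*(½)*4/7)*(-167) = (5*(½)*(⅐)*4)*(-167) = (10/7)*(-167) = -1670/7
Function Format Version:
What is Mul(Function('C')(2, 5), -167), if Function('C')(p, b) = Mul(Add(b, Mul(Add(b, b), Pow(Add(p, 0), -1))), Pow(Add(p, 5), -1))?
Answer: Rational(-1670, 7) ≈ -238.57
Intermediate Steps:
Function('C')(p, b) = Mul(Pow(Add(5, p), -1), Add(b, Mul(2, b, Pow(p, -1)))) (Function('C')(p, b) = Mul(Add(b, Mul(Mul(2, b), Pow(p, -1))), Pow(Add(5, p), -1)) = Mul(Add(b, Mul(2, b, Pow(p, -1))), Pow(Add(5, p), -1)) = Mul(Pow(Add(5, p), -1), Add(b, Mul(2, b, Pow(p, -1)))))
Mul(Function('C')(2, 5), -167) = Mul(Mul(5, Pow(2, -1), Pow(Add(5, 2), -1), Add(2, 2)), -167) = Mul(Mul(5, Rational(1, 2), Pow(7, -1), 4), -167) = Mul(Mul(5, Rational(1, 2), Rational(1, 7), 4), -167) = Mul(Rational(10, 7), -167) = Rational(-1670, 7)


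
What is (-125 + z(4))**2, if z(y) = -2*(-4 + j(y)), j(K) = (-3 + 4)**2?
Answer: 14161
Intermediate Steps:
j(K) = 1 (j(K) = 1**2 = 1)
z(y) = 6 (z(y) = -2*(-4 + 1) = -2*(-3) = 6)
(-125 + z(4))**2 = (-125 + 6)**2 = (-119)**2 = 14161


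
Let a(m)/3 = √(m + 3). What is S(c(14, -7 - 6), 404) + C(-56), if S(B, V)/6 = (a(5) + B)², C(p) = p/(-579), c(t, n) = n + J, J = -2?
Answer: 1031834/579 - 1080*√2 ≈ 254.75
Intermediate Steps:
a(m) = 3*√(3 + m) (a(m) = 3*√(m + 3) = 3*√(3 + m))
c(t, n) = -2 + n (c(t, n) = n - 2 = -2 + n)
C(p) = -p/579 (C(p) = p*(-1/579) = -p/579)
S(B, V) = 6*(B + 6*√2)² (S(B, V) = 6*(3*√(3 + 5) + B)² = 6*(3*√8 + B)² = 6*(3*(2*√2) + B)² = 6*(6*√2 + B)² = 6*(B + 6*√2)²)
S(c(14, -7 - 6), 404) + C(-56) = 6*((-2 + (-7 - 6)) + 6*√2)² - 1/579*(-56) = 6*((-2 - 13) + 6*√2)² + 56/579 = 6*(-15 + 6*√2)² + 56/579 = 56/579 + 6*(-15 + 6*√2)²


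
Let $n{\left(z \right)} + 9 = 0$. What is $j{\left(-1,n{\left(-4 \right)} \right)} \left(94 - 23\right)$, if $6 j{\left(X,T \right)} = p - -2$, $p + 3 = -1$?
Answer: $- \frac{71}{3} \approx -23.667$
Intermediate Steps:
$p = -4$ ($p = -3 - 1 = -4$)
$n{\left(z \right)} = -9$ ($n{\left(z \right)} = -9 + 0 = -9$)
$j{\left(X,T \right)} = - \frac{1}{3}$ ($j{\left(X,T \right)} = \frac{-4 - -2}{6} = \frac{-4 + 2}{6} = \frac{1}{6} \left(-2\right) = - \frac{1}{3}$)
$j{\left(-1,n{\left(-4 \right)} \right)} \left(94 - 23\right) = - \frac{94 - 23}{3} = \left(- \frac{1}{3}\right) 71 = - \frac{71}{3}$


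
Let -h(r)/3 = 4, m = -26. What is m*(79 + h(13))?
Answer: -1742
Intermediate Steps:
h(r) = -12 (h(r) = -3*4 = -12)
m*(79 + h(13)) = -26*(79 - 12) = -26*67 = -1742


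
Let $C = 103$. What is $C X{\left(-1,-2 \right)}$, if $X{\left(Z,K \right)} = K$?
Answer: $-206$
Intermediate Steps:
$C X{\left(-1,-2 \right)} = 103 \left(-2\right) = -206$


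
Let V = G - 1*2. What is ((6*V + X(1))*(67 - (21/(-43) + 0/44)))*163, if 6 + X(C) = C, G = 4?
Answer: 3311182/43 ≈ 77004.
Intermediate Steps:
X(C) = -6 + C
V = 2 (V = 4 - 1*2 = 4 - 2 = 2)
((6*V + X(1))*(67 - (21/(-43) + 0/44)))*163 = ((6*2 + (-6 + 1))*(67 - (21/(-43) + 0/44)))*163 = ((12 - 5)*(67 - (21*(-1/43) + 0*(1/44))))*163 = (7*(67 - (-21/43 + 0)))*163 = (7*(67 - 1*(-21/43)))*163 = (7*(67 + 21/43))*163 = (7*(2902/43))*163 = (20314/43)*163 = 3311182/43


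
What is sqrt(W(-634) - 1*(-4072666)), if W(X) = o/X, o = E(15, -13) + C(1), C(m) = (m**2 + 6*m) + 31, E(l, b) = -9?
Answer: sqrt(1637032516310)/634 ≈ 2018.1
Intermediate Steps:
C(m) = 31 + m**2 + 6*m
o = 29 (o = -9 + (31 + 1**2 + 6*1) = -9 + (31 + 1 + 6) = -9 + 38 = 29)
W(X) = 29/X
sqrt(W(-634) - 1*(-4072666)) = sqrt(29/(-634) - 1*(-4072666)) = sqrt(29*(-1/634) + 4072666) = sqrt(-29/634 + 4072666) = sqrt(2582070215/634) = sqrt(1637032516310)/634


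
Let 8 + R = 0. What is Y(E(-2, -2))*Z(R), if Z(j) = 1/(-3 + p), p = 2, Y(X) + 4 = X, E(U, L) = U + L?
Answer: 8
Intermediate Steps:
E(U, L) = L + U
Y(X) = -4 + X
R = -8 (R = -8 + 0 = -8)
Z(j) = -1 (Z(j) = 1/(-3 + 2) = 1/(-1) = -1)
Y(E(-2, -2))*Z(R) = (-4 + (-2 - 2))*(-1) = (-4 - 4)*(-1) = -8*(-1) = 8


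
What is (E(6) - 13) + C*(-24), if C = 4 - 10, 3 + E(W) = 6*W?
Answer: 164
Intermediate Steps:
E(W) = -3 + 6*W
C = -6
(E(6) - 13) + C*(-24) = ((-3 + 6*6) - 13) - 6*(-24) = ((-3 + 36) - 13) + 144 = (33 - 13) + 144 = 20 + 144 = 164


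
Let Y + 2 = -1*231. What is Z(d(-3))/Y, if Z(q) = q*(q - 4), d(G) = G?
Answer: -21/233 ≈ -0.090129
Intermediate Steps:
Z(q) = q*(-4 + q)
Y = -233 (Y = -2 - 1*231 = -2 - 231 = -233)
Z(d(-3))/Y = -3*(-4 - 3)/(-233) = -3*(-7)*(-1/233) = 21*(-1/233) = -21/233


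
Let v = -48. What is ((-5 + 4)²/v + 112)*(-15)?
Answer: -26875/16 ≈ -1679.7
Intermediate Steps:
((-5 + 4)²/v + 112)*(-15) = ((-5 + 4)²/(-48) + 112)*(-15) = ((-1)²*(-1/48) + 112)*(-15) = (1*(-1/48) + 112)*(-15) = (-1/48 + 112)*(-15) = (5375/48)*(-15) = -26875/16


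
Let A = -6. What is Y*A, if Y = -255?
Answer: 1530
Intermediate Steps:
Y*A = -255*(-6) = 1530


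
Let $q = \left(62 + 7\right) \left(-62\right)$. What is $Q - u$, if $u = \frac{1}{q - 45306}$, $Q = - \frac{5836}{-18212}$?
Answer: $\frac{72347609}{225755952} \approx 0.32047$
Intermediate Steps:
$q = -4278$ ($q = 69 \left(-62\right) = -4278$)
$Q = \frac{1459}{4553}$ ($Q = \left(-5836\right) \left(- \frac{1}{18212}\right) = \frac{1459}{4553} \approx 0.32045$)
$u = - \frac{1}{49584}$ ($u = \frac{1}{-4278 - 45306} = \frac{1}{-49584} = - \frac{1}{49584} \approx -2.0168 \cdot 10^{-5}$)
$Q - u = \frac{1459}{4553} - - \frac{1}{49584} = \frac{1459}{4553} + \frac{1}{49584} = \frac{72347609}{225755952}$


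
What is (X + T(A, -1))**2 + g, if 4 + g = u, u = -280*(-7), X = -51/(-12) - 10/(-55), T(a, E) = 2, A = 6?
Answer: 3866905/1936 ≈ 1997.4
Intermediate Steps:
X = 195/44 (X = -51*(-1/12) - 10*(-1/55) = 17/4 + 2/11 = 195/44 ≈ 4.4318)
u = 1960
g = 1956 (g = -4 + 1960 = 1956)
(X + T(A, -1))**2 + g = (195/44 + 2)**2 + 1956 = (283/44)**2 + 1956 = 80089/1936 + 1956 = 3866905/1936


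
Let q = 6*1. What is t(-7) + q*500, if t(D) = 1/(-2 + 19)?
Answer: 51001/17 ≈ 3000.1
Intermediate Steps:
q = 6
t(D) = 1/17
t(-7) + q*500 = 1/17 + 6*500 = 1/17 + 3000 = 51001/17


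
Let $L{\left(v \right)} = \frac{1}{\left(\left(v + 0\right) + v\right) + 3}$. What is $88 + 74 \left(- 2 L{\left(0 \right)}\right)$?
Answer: $\frac{116}{3} \approx 38.667$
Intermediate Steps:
$L{\left(v \right)} = \frac{1}{3 + 2 v}$ ($L{\left(v \right)} = \frac{1}{\left(v + v\right) + 3} = \frac{1}{2 v + 3} = \frac{1}{3 + 2 v}$)
$88 + 74 \left(- 2 L{\left(0 \right)}\right) = 88 + 74 \left(- \frac{2}{3 + 2 \cdot 0}\right) = 88 + 74 \left(- \frac{2}{3 + 0}\right) = 88 + 74 \left(- \frac{2}{3}\right) = 88 - \frac{148}{3} = \frac{116}{3}$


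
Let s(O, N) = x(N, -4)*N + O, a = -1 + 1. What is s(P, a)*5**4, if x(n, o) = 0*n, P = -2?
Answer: -1250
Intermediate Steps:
a = 0
x(n, o) = 0
s(O, N) = O (s(O, N) = 0*N + O = 0 + O = O)
s(P, a)*5**4 = -2*5**4 = -2*625 = -1250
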